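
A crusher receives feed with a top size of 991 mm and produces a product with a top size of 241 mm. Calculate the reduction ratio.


Reduction ratio = feed size / product size
= 991 / 241
= 4.112

4.112


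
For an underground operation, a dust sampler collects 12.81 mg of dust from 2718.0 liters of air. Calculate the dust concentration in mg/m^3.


4.713 mg/m^3

Convert liters to m^3: 1 m^3 = 1000 L
Concentration = mass / volume * 1000
= 12.81 / 2718.0 * 1000
= 0.004713024283 * 1000
= 4.713 mg/m^3


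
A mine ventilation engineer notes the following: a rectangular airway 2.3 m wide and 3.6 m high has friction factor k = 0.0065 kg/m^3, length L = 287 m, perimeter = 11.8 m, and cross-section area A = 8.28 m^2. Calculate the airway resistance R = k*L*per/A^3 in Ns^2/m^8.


0.0388 Ns^2/m^8

Compute the numerator:
k * L * per = 0.0065 * 287 * 11.8
= 22.0129
Compute the denominator:
A^3 = 8.28^3 = 567.663552
Resistance:
R = 22.0129 / 567.663552
= 0.0388 Ns^2/m^8


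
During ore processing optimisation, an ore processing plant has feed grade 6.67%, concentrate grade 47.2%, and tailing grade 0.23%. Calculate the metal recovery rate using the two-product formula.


Using the two-product formula:
R = 100 * c * (f - t) / (f * (c - t))
Numerator = 100 * 47.2 * (6.67 - 0.23)
= 100 * 47.2 * 6.44
= 30396.8
Denominator = 6.67 * (47.2 - 0.23)
= 6.67 * 46.97
= 313.2899
R = 30396.8 / 313.2899
= 97.0245%

97.0245%


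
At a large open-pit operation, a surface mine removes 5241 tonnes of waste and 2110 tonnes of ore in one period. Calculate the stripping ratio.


2.4839

Stripping ratio = waste tonnage / ore tonnage
= 5241 / 2110
= 2.4839


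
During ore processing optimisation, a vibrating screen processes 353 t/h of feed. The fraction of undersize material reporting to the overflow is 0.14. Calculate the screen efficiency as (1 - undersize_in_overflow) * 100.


86.0%

Screen efficiency = (1 - fraction of undersize in overflow) * 100
= (1 - 0.14) * 100
= 0.86 * 100
= 86.0%


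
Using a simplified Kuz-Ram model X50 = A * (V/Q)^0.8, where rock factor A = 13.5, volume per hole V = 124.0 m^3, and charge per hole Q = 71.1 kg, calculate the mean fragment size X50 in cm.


Compute V/Q:
V/Q = 124.0 / 71.1 = 1.744022504
Raise to the power 0.8:
(V/Q)^0.8 = 1.744022504^0.8 = 1.560420573
Multiply by A:
X50 = 13.5 * 1.560420573
= 21.0657 cm

21.0657 cm


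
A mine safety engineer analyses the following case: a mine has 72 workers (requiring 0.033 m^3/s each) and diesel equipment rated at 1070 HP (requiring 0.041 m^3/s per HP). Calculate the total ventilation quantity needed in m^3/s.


46.246 m^3/s

Airflow for workers:
Q_people = 72 * 0.033 = 2.376 m^3/s
Airflow for diesel equipment:
Q_diesel = 1070 * 0.041 = 43.87 m^3/s
Total ventilation:
Q_total = 2.376 + 43.87
= 46.246 m^3/s


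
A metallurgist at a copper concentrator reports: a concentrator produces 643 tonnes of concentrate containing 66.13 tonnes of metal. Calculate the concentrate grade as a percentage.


Grade = (metal in concentrate / concentrate mass) * 100
= (66.13 / 643) * 100
= 0.1028460342 * 100
= 10.2846%

10.2846%


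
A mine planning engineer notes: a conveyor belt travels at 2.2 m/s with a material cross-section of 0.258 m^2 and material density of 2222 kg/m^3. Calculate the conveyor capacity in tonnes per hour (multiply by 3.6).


4540.3459 t/h

Volumetric flow = speed * area
= 2.2 * 0.258 = 0.5676 m^3/s
Mass flow = volumetric * density
= 0.5676 * 2222 = 1261.2072 kg/s
Convert to t/h: multiply by 3.6
Capacity = 1261.2072 * 3.6
= 4540.3459 t/h


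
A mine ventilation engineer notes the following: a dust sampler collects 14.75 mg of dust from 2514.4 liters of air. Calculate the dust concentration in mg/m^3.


5.8662 mg/m^3

Convert liters to m^3: 1 m^3 = 1000 L
Concentration = mass / volume * 1000
= 14.75 / 2514.4 * 1000
= 0.005866210627 * 1000
= 5.8662 mg/m^3


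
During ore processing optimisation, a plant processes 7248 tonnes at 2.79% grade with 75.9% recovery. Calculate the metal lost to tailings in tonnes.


Total metal in feed:
= 7248 * 2.79 / 100 = 202.2192 tonnes
Metal recovered:
= 202.2192 * 75.9 / 100 = 153.4843728 tonnes
Metal lost to tailings:
= 202.2192 - 153.4843728
= 48.7348 tonnes

48.7348 tonnes


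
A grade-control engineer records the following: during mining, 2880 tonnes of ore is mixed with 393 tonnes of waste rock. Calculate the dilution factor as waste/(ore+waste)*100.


12.0073%

Total material = ore + waste
= 2880 + 393 = 3273 tonnes
Dilution = waste / total * 100
= 393 / 3273 * 100
= 0.1200733272 * 100
= 12.0073%


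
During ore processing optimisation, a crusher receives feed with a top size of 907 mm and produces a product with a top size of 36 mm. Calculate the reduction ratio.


25.1944

Reduction ratio = feed size / product size
= 907 / 36
= 25.1944


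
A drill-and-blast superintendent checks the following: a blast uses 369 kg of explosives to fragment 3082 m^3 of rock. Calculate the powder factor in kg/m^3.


Powder factor = explosive mass / rock volume
= 369 / 3082
= 0.1197 kg/m^3

0.1197 kg/m^3


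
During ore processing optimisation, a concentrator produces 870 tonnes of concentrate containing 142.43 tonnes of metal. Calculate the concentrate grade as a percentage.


Grade = (metal in concentrate / concentrate mass) * 100
= (142.43 / 870) * 100
= 0.1637126437 * 100
= 16.3713%

16.3713%


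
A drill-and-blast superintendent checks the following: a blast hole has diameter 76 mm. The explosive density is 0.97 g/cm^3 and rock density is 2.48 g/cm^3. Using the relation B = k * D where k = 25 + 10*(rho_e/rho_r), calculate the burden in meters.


2.1973 m

First, compute k:
rho_e / rho_r = 0.97 / 2.48 = 0.3911290323
k = 25 + 10 * 0.3911290323 = 28.91129032
Then, compute burden:
B = k * D / 1000 = 28.91129032 * 76 / 1000
= 2197.258065 / 1000
= 2.1973 m


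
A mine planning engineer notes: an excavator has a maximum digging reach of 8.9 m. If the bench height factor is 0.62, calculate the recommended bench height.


5.518 m

Bench height = reach * factor
= 8.9 * 0.62
= 5.518 m


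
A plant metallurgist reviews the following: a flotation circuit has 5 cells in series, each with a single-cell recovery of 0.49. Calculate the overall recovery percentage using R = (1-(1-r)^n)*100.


96.5497%

Complement of single-cell recovery:
1 - r = 1 - 0.49 = 0.51
Raise to power n:
(1 - r)^5 = 0.51^5 = 0.0345025251
Overall recovery:
R = (1 - 0.0345025251) * 100
= 96.5497%


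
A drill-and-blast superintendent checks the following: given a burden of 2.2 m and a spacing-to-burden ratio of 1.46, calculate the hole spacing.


3.212 m

Spacing = burden * ratio
= 2.2 * 1.46
= 3.212 m


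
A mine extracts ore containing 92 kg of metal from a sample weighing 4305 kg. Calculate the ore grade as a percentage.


2.137%

Ore grade = (metal mass / ore mass) * 100
= (92 / 4305) * 100
= 0.02137049942 * 100
= 2.137%


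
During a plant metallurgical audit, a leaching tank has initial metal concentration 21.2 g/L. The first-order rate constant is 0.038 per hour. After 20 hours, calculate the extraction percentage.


Compute the exponent:
-k * t = -0.038 * 20 = -0.76
Remaining concentration:
C = 21.2 * exp(-0.76)
= 21.2 * 0.467666427
= 9.914528253 g/L
Extracted = 21.2 - 9.914528253 = 11.28547175 g/L
Extraction % = 11.28547175 / 21.2 * 100
= 53.2334%

53.2334%


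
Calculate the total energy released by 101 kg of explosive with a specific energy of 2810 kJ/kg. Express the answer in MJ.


283.81 MJ

Energy = mass * specific_energy / 1000
= 101 * 2810 / 1000
= 283810 / 1000
= 283.81 MJ


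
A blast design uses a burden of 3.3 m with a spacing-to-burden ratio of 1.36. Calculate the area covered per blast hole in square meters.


14.8104 m^2

First, find the spacing:
Spacing = burden * ratio = 3.3 * 1.36
= 4.488 m
Then, calculate the area:
Area = burden * spacing = 3.3 * 4.488
= 14.8104 m^2


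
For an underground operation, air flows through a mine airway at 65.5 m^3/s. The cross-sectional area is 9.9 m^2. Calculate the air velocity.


Velocity = flow rate / cross-sectional area
= 65.5 / 9.9
= 6.6162 m/s

6.6162 m/s


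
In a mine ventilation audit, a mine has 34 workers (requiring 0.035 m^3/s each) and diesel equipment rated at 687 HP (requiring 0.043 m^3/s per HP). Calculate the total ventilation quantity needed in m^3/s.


30.731 m^3/s

Airflow for workers:
Q_people = 34 * 0.035 = 1.19 m^3/s
Airflow for diesel equipment:
Q_diesel = 687 * 0.043 = 29.541 m^3/s
Total ventilation:
Q_total = 1.19 + 29.541
= 30.731 m^3/s


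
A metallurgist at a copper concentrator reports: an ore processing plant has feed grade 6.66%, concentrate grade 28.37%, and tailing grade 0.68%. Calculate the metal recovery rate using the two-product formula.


91.9948%

Using the two-product formula:
R = 100 * c * (f - t) / (f * (c - t))
Numerator = 100 * 28.37 * (6.66 - 0.68)
= 100 * 28.37 * 5.98
= 16965.26
Denominator = 6.66 * (28.37 - 0.68)
= 6.66 * 27.69
= 184.4154
R = 16965.26 / 184.4154
= 91.9948%


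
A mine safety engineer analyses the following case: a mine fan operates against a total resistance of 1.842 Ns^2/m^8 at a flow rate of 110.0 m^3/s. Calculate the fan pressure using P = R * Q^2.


22288.2 Pa

Compute Q^2:
Q^2 = 110.0^2 = 12100.0
Compute pressure:
P = R * Q^2 = 1.842 * 12100.0
= 22288.2 Pa


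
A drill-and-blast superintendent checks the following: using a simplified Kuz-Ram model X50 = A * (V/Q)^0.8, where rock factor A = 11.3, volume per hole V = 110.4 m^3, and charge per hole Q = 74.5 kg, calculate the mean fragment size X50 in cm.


Compute V/Q:
V/Q = 110.4 / 74.5 = 1.481879195
Raise to the power 0.8:
(V/Q)^0.8 = 1.481879195^0.8 = 1.36977817
Multiply by A:
X50 = 11.3 * 1.36977817
= 15.4785 cm

15.4785 cm


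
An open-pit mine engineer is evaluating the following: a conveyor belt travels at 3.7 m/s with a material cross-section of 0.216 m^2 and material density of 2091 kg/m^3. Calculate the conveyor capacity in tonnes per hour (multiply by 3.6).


6016.0579 t/h

Volumetric flow = speed * area
= 3.7 * 0.216 = 0.7992 m^3/s
Mass flow = volumetric * density
= 0.7992 * 2091 = 1671.1272 kg/s
Convert to t/h: multiply by 3.6
Capacity = 1671.1272 * 3.6
= 6016.0579 t/h


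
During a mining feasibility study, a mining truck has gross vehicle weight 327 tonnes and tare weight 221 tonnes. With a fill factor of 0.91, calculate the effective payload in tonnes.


Maximum payload = gross - tare
= 327 - 221 = 106 tonnes
Effective payload = max payload * fill factor
= 106 * 0.91
= 96.46 tonnes

96.46 tonnes


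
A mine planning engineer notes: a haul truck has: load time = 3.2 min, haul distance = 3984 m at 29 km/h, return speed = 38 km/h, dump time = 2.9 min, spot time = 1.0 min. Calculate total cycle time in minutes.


21.6333 min

Convert haul speed to m/min: 29 * 1000/60 = 483.3333333 m/min
Haul time = 3984 / 483.3333333 = 8.242758621 min
Convert return speed to m/min: 38 * 1000/60 = 633.3333333 m/min
Return time = 3984 / 633.3333333 = 6.290526316 min
Total cycle time:
= 3.2 + 8.242758621 + 2.9 + 6.290526316 + 1.0
= 21.6333 min


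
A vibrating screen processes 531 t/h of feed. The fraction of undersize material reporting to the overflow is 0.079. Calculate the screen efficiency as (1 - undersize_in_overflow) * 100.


92.1%

Screen efficiency = (1 - fraction of undersize in overflow) * 100
= (1 - 0.079) * 100
= 0.921 * 100
= 92.1%


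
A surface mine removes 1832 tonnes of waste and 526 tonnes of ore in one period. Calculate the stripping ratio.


3.4829

Stripping ratio = waste tonnage / ore tonnage
= 1832 / 526
= 3.4829


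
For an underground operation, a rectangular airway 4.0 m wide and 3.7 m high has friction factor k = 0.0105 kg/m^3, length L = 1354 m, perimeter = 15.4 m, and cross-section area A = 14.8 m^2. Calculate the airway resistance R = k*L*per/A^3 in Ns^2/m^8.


0.0675 Ns^2/m^8

Compute the numerator:
k * L * per = 0.0105 * 1354 * 15.4
= 218.9418
Compute the denominator:
A^3 = 14.8^3 = 3241.792
Resistance:
R = 218.9418 / 3241.792
= 0.0675 Ns^2/m^8


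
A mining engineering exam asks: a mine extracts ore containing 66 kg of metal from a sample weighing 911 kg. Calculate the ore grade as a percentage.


7.2448%

Ore grade = (metal mass / ore mass) * 100
= (66 / 911) * 100
= 0.0724478595 * 100
= 7.2448%


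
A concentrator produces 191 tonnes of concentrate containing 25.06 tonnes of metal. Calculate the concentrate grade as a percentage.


13.1204%

Grade = (metal in concentrate / concentrate mass) * 100
= (25.06 / 191) * 100
= 0.1312041885 * 100
= 13.1204%


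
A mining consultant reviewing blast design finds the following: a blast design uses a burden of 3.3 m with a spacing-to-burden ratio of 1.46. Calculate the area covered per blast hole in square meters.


15.8994 m^2

First, find the spacing:
Spacing = burden * ratio = 3.3 * 1.46
= 4.818 m
Then, calculate the area:
Area = burden * spacing = 3.3 * 4.818
= 15.8994 m^2


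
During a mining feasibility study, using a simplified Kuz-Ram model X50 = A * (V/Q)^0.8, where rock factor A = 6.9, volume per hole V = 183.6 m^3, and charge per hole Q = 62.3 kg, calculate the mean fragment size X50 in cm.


16.3816 cm

Compute V/Q:
V/Q = 183.6 / 62.3 = 2.947030498
Raise to the power 0.8:
(V/Q)^0.8 = 2.947030498^0.8 = 2.374147539
Multiply by A:
X50 = 6.9 * 2.374147539
= 16.3816 cm


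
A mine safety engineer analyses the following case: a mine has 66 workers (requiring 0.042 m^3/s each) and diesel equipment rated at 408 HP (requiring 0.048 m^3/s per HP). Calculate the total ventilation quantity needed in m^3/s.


Airflow for workers:
Q_people = 66 * 0.042 = 2.772 m^3/s
Airflow for diesel equipment:
Q_diesel = 408 * 0.048 = 19.584 m^3/s
Total ventilation:
Q_total = 2.772 + 19.584
= 22.356 m^3/s

22.356 m^3/s


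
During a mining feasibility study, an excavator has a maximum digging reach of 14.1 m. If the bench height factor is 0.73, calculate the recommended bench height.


10.293 m

Bench height = reach * factor
= 14.1 * 0.73
= 10.293 m


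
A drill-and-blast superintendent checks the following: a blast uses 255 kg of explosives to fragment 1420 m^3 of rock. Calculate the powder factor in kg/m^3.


Powder factor = explosive mass / rock volume
= 255 / 1420
= 0.1796 kg/m^3

0.1796 kg/m^3


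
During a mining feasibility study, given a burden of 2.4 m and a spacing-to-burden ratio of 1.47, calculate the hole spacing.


3.528 m

Spacing = burden * ratio
= 2.4 * 1.47
= 3.528 m


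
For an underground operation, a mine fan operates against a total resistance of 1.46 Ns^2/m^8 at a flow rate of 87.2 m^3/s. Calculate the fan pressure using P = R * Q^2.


Compute Q^2:
Q^2 = 87.2^2 = 7603.84
Compute pressure:
P = R * Q^2 = 1.46 * 7603.84
= 11101.6064 Pa

11101.6064 Pa


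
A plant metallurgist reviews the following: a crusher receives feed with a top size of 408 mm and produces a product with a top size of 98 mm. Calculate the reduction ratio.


Reduction ratio = feed size / product size
= 408 / 98
= 4.1633

4.1633


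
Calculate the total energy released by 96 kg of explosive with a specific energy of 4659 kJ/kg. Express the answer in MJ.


Energy = mass * specific_energy / 1000
= 96 * 4659 / 1000
= 447264 / 1000
= 447.264 MJ

447.264 MJ


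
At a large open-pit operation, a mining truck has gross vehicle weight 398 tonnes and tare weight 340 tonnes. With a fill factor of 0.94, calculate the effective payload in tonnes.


54.52 tonnes

Maximum payload = gross - tare
= 398 - 340 = 58 tonnes
Effective payload = max payload * fill factor
= 58 * 0.94
= 54.52 tonnes


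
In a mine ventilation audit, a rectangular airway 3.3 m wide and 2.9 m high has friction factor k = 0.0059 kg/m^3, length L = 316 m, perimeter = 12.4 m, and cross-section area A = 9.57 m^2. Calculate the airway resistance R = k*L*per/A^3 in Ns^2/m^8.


0.0264 Ns^2/m^8

Compute the numerator:
k * L * per = 0.0059 * 316 * 12.4
= 23.11856
Compute the denominator:
A^3 = 9.57^3 = 876.467493
Resistance:
R = 23.11856 / 876.467493
= 0.0264 Ns^2/m^8


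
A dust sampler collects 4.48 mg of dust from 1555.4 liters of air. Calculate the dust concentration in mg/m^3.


Convert liters to m^3: 1 m^3 = 1000 L
Concentration = mass / volume * 1000
= 4.48 / 1555.4 * 1000
= 0.002880288029 * 1000
= 2.8803 mg/m^3

2.8803 mg/m^3


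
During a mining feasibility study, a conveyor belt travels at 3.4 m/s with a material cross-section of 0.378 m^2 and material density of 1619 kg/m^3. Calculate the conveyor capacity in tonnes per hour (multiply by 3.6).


7490.6597 t/h

Volumetric flow = speed * area
= 3.4 * 0.378 = 1.2852 m^3/s
Mass flow = volumetric * density
= 1.2852 * 1619 = 2080.7388 kg/s
Convert to t/h: multiply by 3.6
Capacity = 2080.7388 * 3.6
= 7490.6597 t/h


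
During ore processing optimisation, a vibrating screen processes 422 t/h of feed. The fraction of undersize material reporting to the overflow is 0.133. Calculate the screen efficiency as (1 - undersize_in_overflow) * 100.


Screen efficiency = (1 - fraction of undersize in overflow) * 100
= (1 - 0.133) * 100
= 0.867 * 100
= 86.7%

86.7%


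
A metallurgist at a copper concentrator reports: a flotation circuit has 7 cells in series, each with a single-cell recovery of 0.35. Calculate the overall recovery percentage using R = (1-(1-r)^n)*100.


Complement of single-cell recovery:
1 - r = 1 - 0.35 = 0.65
Raise to power n:
(1 - r)^7 = 0.65^7 = 0.04902227891
Overall recovery:
R = (1 - 0.04902227891) * 100
= 95.0978%

95.0978%


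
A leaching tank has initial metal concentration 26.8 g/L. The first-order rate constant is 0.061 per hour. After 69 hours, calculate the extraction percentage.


Compute the exponent:
-k * t = -0.061 * 69 = -4.209
Remaining concentration:
C = 26.8 * exp(-4.209)
= 26.8 * 0.01486122213
= 0.3982807531 g/L
Extracted = 26.8 - 0.3982807531 = 26.40171925 g/L
Extraction % = 26.40171925 / 26.8 * 100
= 98.5139%

98.5139%


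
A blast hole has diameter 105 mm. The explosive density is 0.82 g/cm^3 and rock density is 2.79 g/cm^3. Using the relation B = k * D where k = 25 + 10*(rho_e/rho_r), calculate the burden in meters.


2.9336 m

First, compute k:
rho_e / rho_r = 0.82 / 2.79 = 0.29390681
k = 25 + 10 * 0.29390681 = 27.9390681
Then, compute burden:
B = k * D / 1000 = 27.9390681 * 105 / 1000
= 2933.602151 / 1000
= 2.9336 m


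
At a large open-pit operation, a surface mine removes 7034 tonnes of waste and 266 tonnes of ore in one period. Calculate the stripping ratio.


Stripping ratio = waste tonnage / ore tonnage
= 7034 / 266
= 26.4436

26.4436


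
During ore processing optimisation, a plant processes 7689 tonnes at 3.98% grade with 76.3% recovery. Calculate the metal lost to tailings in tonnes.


72.5273 tonnes

Total metal in feed:
= 7689 * 3.98 / 100 = 306.0222 tonnes
Metal recovered:
= 306.0222 * 76.3 / 100 = 233.4949386 tonnes
Metal lost to tailings:
= 306.0222 - 233.4949386
= 72.5273 tonnes


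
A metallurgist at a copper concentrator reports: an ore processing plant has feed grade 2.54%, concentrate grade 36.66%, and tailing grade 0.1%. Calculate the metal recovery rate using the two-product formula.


Using the two-product formula:
R = 100 * c * (f - t) / (f * (c - t))
Numerator = 100 * 36.66 * (2.54 - 0.1)
= 100 * 36.66 * 2.44
= 8945.04
Denominator = 2.54 * (36.66 - 0.1)
= 2.54 * 36.56
= 92.8624
R = 8945.04 / 92.8624
= 96.3257%

96.3257%


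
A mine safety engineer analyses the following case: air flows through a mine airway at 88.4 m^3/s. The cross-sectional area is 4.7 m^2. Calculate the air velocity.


18.8085 m/s

Velocity = flow rate / cross-sectional area
= 88.4 / 4.7
= 18.8085 m/s


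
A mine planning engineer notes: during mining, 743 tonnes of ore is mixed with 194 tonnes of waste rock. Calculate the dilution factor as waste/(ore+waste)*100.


Total material = ore + waste
= 743 + 194 = 937 tonnes
Dilution = waste / total * 100
= 194 / 937 * 100
= 0.2070437567 * 100
= 20.7044%

20.7044%


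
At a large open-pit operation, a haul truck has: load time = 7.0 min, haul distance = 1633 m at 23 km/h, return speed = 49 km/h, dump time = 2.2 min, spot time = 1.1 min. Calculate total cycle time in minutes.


Convert haul speed to m/min: 23 * 1000/60 = 383.3333333 m/min
Haul time = 1633 / 383.3333333 = 4.26 min
Convert return speed to m/min: 49 * 1000/60 = 816.6666667 m/min
Return time = 1633 / 816.6666667 = 1.999591837 min
Total cycle time:
= 7.0 + 4.26 + 2.2 + 1.999591837 + 1.1
= 16.5596 min

16.5596 min


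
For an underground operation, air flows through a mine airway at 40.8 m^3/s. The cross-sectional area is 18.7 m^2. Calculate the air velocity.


2.1818 m/s

Velocity = flow rate / cross-sectional area
= 40.8 / 18.7
= 2.1818 m/s


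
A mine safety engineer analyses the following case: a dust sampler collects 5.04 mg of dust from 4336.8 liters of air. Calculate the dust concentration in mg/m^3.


Convert liters to m^3: 1 m^3 = 1000 L
Concentration = mass / volume * 1000
= 5.04 / 4336.8 * 1000
= 0.001162147205 * 1000
= 1.1621 mg/m^3

1.1621 mg/m^3


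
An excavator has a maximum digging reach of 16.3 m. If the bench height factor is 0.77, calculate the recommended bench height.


12.551 m

Bench height = reach * factor
= 16.3 * 0.77
= 12.551 m


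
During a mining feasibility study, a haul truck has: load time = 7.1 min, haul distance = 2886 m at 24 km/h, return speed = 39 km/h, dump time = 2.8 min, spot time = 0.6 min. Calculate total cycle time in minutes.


22.155 min

Convert haul speed to m/min: 24 * 1000/60 = 400 m/min
Haul time = 2886 / 400 = 7.215 min
Convert return speed to m/min: 39 * 1000/60 = 650 m/min
Return time = 2886 / 650 = 4.44 min
Total cycle time:
= 7.1 + 7.215 + 2.8 + 4.44 + 0.6
= 22.155 min


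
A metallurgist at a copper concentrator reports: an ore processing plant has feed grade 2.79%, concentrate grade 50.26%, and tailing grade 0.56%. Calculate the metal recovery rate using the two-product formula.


80.8289%

Using the two-product formula:
R = 100 * c * (f - t) / (f * (c - t))
Numerator = 100 * 50.26 * (2.79 - 0.56)
= 100 * 50.26 * 2.23
= 11207.98
Denominator = 2.79 * (50.26 - 0.56)
= 2.79 * 49.7
= 138.663
R = 11207.98 / 138.663
= 80.8289%


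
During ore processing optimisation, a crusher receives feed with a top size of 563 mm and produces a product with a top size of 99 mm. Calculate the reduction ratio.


5.6869

Reduction ratio = feed size / product size
= 563 / 99
= 5.6869


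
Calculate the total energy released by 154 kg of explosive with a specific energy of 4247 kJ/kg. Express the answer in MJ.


Energy = mass * specific_energy / 1000
= 154 * 4247 / 1000
= 654038 / 1000
= 654.038 MJ

654.038 MJ


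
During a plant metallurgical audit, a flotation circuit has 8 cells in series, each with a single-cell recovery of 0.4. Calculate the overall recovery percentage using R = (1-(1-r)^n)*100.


Complement of single-cell recovery:
1 - r = 1 - 0.4 = 0.6
Raise to power n:
(1 - r)^8 = 0.6^8 = 0.01679616
Overall recovery:
R = (1 - 0.01679616) * 100
= 98.3204%

98.3204%


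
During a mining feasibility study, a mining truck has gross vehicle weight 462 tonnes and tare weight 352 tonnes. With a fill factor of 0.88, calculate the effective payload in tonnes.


Maximum payload = gross - tare
= 462 - 352 = 110 tonnes
Effective payload = max payload * fill factor
= 110 * 0.88
= 96.8 tonnes

96.8 tonnes


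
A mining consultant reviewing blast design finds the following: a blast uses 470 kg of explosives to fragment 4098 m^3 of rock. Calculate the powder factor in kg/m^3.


Powder factor = explosive mass / rock volume
= 470 / 4098
= 0.1147 kg/m^3

0.1147 kg/m^3


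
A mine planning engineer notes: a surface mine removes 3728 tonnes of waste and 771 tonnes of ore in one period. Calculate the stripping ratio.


Stripping ratio = waste tonnage / ore tonnage
= 3728 / 771
= 4.8353

4.8353


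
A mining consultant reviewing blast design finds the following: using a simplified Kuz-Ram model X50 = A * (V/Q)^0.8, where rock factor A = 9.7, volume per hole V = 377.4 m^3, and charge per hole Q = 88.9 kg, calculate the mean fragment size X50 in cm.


Compute V/Q:
V/Q = 377.4 / 88.9 = 4.245219348
Raise to the power 0.8:
(V/Q)^0.8 = 4.245219348^0.8 = 3.17921653
Multiply by A:
X50 = 9.7 * 3.17921653
= 30.8384 cm

30.8384 cm


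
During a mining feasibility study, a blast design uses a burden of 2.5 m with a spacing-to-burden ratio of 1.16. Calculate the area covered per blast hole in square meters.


First, find the spacing:
Spacing = burden * ratio = 2.5 * 1.16
= 2.9 m
Then, calculate the area:
Area = burden * spacing = 2.5 * 2.9
= 7.25 m^2

7.25 m^2


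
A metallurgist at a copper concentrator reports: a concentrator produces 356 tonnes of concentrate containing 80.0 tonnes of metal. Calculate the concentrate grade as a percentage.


Grade = (metal in concentrate / concentrate mass) * 100
= (80.0 / 356) * 100
= 0.2247191011 * 100
= 22.4719%

22.4719%


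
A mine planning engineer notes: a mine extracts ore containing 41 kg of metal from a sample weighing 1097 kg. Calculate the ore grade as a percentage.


3.7375%

Ore grade = (metal mass / ore mass) * 100
= (41 / 1097) * 100
= 0.03737465816 * 100
= 3.7375%


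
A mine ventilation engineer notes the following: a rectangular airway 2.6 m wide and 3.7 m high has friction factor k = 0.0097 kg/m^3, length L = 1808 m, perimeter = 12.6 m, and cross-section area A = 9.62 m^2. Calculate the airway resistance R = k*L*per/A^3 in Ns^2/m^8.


0.2482 Ns^2/m^8

Compute the numerator:
k * L * per = 0.0097 * 1808 * 12.6
= 220.97376
Compute the denominator:
A^3 = 9.62^3 = 890.277128
Resistance:
R = 220.97376 / 890.277128
= 0.2482 Ns^2/m^8


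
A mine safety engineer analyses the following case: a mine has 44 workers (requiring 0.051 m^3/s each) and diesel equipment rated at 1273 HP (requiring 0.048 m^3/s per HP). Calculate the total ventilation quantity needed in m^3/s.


Airflow for workers:
Q_people = 44 * 0.051 = 2.244 m^3/s
Airflow for diesel equipment:
Q_diesel = 1273 * 0.048 = 61.104 m^3/s
Total ventilation:
Q_total = 2.244 + 61.104
= 63.348 m^3/s

63.348 m^3/s


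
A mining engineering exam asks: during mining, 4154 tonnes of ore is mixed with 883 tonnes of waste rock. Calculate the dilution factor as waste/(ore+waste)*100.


Total material = ore + waste
= 4154 + 883 = 5037 tonnes
Dilution = waste / total * 100
= 883 / 5037 * 100
= 0.1753027596 * 100
= 17.5303%

17.5303%


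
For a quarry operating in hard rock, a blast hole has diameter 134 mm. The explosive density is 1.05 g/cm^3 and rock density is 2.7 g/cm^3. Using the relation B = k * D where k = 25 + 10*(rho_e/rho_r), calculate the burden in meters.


First, compute k:
rho_e / rho_r = 1.05 / 2.7 = 0.3888888889
k = 25 + 10 * 0.3888888889 = 28.88888889
Then, compute burden:
B = k * D / 1000 = 28.88888889 * 134 / 1000
= 3871.111111 / 1000
= 3.8711 m

3.8711 m


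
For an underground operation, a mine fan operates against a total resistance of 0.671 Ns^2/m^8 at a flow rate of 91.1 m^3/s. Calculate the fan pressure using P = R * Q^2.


5568.7699 Pa

Compute Q^2:
Q^2 = 91.1^2 = 8299.21
Compute pressure:
P = R * Q^2 = 0.671 * 8299.21
= 5568.7699 Pa


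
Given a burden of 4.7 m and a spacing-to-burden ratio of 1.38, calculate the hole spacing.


6.486 m

Spacing = burden * ratio
= 4.7 * 1.38
= 6.486 m


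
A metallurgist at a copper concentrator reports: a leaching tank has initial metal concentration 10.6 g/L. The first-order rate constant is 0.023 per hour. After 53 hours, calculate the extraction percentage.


70.4474%

Compute the exponent:
-k * t = -0.023 * 53 = -1.219
Remaining concentration:
C = 10.6 * exp(-1.219)
= 10.6 * 0.2955255448
= 3.132570774 g/L
Extracted = 10.6 - 3.132570774 = 7.467429226 g/L
Extraction % = 7.467429226 / 10.6 * 100
= 70.4474%


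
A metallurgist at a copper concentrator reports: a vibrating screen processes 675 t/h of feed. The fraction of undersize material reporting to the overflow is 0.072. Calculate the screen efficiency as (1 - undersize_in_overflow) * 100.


Screen efficiency = (1 - fraction of undersize in overflow) * 100
= (1 - 0.072) * 100
= 0.928 * 100
= 92.8%

92.8%


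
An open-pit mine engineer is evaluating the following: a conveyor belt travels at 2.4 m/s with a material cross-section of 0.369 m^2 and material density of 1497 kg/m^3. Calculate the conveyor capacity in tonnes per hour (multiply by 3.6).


4772.6755 t/h

Volumetric flow = speed * area
= 2.4 * 0.369 = 0.8856 m^3/s
Mass flow = volumetric * density
= 0.8856 * 1497 = 1325.7432 kg/s
Convert to t/h: multiply by 3.6
Capacity = 1325.7432 * 3.6
= 4772.6755 t/h


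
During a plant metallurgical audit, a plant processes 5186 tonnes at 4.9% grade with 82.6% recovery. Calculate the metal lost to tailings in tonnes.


44.2158 tonnes

Total metal in feed:
= 5186 * 4.9 / 100 = 254.114 tonnes
Metal recovered:
= 254.114 * 82.6 / 100 = 209.898164 tonnes
Metal lost to tailings:
= 254.114 - 209.898164
= 44.2158 tonnes


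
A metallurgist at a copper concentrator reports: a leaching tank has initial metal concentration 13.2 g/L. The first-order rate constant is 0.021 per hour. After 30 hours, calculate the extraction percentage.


Compute the exponent:
-k * t = -0.021 * 30 = -0.63
Remaining concentration:
C = 13.2 * exp(-0.63)
= 13.2 * 0.532591801
= 7.030211773 g/L
Extracted = 13.2 - 7.030211773 = 6.169788227 g/L
Extraction % = 6.169788227 / 13.2 * 100
= 46.7408%

46.7408%


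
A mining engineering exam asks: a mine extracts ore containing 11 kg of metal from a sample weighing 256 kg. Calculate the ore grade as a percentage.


4.2969%

Ore grade = (metal mass / ore mass) * 100
= (11 / 256) * 100
= 0.04296875 * 100
= 4.2969%


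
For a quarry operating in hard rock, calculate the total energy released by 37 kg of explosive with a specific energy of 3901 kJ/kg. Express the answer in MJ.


144.337 MJ

Energy = mass * specific_energy / 1000
= 37 * 3901 / 1000
= 144337 / 1000
= 144.337 MJ


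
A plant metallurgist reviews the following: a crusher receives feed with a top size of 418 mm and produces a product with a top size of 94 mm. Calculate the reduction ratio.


Reduction ratio = feed size / product size
= 418 / 94
= 4.4468

4.4468


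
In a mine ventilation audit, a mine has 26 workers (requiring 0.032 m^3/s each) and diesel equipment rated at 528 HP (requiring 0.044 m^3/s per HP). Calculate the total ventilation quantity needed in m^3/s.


24.064 m^3/s

Airflow for workers:
Q_people = 26 * 0.032 = 0.832 m^3/s
Airflow for diesel equipment:
Q_diesel = 528 * 0.044 = 23.232 m^3/s
Total ventilation:
Q_total = 0.832 + 23.232
= 24.064 m^3/s


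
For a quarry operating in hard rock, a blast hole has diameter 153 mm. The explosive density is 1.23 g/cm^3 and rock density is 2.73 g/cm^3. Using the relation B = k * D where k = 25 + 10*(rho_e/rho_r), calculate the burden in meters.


4.5143 m

First, compute k:
rho_e / rho_r = 1.23 / 2.73 = 0.4505494505
k = 25 + 10 * 0.4505494505 = 29.50549451
Then, compute burden:
B = k * D / 1000 = 29.50549451 * 153 / 1000
= 4514.340659 / 1000
= 4.5143 m


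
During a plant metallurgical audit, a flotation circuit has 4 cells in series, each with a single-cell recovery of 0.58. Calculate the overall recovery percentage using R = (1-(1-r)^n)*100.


Complement of single-cell recovery:
1 - r = 1 - 0.58 = 0.42
Raise to power n:
(1 - r)^4 = 0.42^4 = 0.03111696
Overall recovery:
R = (1 - 0.03111696) * 100
= 96.8883%

96.8883%


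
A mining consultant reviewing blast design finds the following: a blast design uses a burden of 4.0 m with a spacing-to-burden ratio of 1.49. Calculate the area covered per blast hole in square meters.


23.84 m^2

First, find the spacing:
Spacing = burden * ratio = 4.0 * 1.49
= 5.96 m
Then, calculate the area:
Area = burden * spacing = 4.0 * 5.96
= 23.84 m^2


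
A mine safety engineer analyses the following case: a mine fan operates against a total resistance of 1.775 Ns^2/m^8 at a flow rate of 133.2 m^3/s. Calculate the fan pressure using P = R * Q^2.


Compute Q^2:
Q^2 = 133.2^2 = 17742.24
Compute pressure:
P = R * Q^2 = 1.775 * 17742.24
= 31492.476 Pa

31492.476 Pa


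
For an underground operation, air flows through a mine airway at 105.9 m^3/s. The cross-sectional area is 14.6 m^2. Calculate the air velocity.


7.2534 m/s

Velocity = flow rate / cross-sectional area
= 105.9 / 14.6
= 7.2534 m/s


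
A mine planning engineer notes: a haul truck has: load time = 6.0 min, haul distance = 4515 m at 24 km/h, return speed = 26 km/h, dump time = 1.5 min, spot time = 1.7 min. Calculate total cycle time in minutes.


Convert haul speed to m/min: 24 * 1000/60 = 400 m/min
Haul time = 4515 / 400 = 11.2875 min
Convert return speed to m/min: 26 * 1000/60 = 433.3333333 m/min
Return time = 4515 / 433.3333333 = 10.41923077 min
Total cycle time:
= 6.0 + 11.2875 + 1.5 + 10.41923077 + 1.7
= 30.9067 min

30.9067 min


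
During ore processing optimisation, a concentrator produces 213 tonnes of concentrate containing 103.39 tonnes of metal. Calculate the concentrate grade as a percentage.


48.5399%

Grade = (metal in concentrate / concentrate mass) * 100
= (103.39 / 213) * 100
= 0.485399061 * 100
= 48.5399%


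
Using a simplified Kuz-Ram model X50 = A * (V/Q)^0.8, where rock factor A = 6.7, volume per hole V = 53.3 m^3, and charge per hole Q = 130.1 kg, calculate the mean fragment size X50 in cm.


3.2812 cm

Compute V/Q:
V/Q = 53.3 / 130.1 = 0.4096848578
Raise to the power 0.8:
(V/Q)^0.8 = 0.4096848578^0.8 = 0.4897336322
Multiply by A:
X50 = 6.7 * 0.4897336322
= 3.2812 cm


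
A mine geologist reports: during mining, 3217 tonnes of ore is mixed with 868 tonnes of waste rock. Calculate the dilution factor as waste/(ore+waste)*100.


21.2485%

Total material = ore + waste
= 3217 + 868 = 4085 tonnes
Dilution = waste / total * 100
= 868 / 4085 * 100
= 0.2124847001 * 100
= 21.2485%


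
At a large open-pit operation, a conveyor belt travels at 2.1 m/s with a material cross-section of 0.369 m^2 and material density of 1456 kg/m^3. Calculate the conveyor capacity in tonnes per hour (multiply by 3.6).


Volumetric flow = speed * area
= 2.1 * 0.369 = 0.7749 m^3/s
Mass flow = volumetric * density
= 0.7749 * 1456 = 1128.2544 kg/s
Convert to t/h: multiply by 3.6
Capacity = 1128.2544 * 3.6
= 4061.7158 t/h

4061.7158 t/h


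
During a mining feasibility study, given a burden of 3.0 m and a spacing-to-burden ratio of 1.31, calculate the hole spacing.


3.93 m

Spacing = burden * ratio
= 3.0 * 1.31
= 3.93 m


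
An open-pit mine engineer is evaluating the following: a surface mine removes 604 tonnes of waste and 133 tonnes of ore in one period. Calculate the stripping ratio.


Stripping ratio = waste tonnage / ore tonnage
= 604 / 133
= 4.5414

4.5414


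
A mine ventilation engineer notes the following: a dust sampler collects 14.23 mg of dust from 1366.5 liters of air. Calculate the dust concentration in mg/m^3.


Convert liters to m^3: 1 m^3 = 1000 L
Concentration = mass / volume * 1000
= 14.23 / 1366.5 * 1000
= 0.01041346506 * 1000
= 10.4135 mg/m^3

10.4135 mg/m^3


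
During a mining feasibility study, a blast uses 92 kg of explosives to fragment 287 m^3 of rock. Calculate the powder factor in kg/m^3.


Powder factor = explosive mass / rock volume
= 92 / 287
= 0.3206 kg/m^3

0.3206 kg/m^3


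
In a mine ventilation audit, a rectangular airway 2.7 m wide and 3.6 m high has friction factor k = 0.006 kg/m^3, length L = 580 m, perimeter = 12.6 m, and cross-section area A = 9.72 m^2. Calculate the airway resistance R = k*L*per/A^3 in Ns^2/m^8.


0.0477 Ns^2/m^8

Compute the numerator:
k * L * per = 0.006 * 580 * 12.6
= 43.848
Compute the denominator:
A^3 = 9.72^3 = 918.330048
Resistance:
R = 43.848 / 918.330048
= 0.0477 Ns^2/m^8


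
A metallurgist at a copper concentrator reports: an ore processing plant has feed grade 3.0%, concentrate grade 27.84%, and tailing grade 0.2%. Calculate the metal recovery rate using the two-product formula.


94.0087%

Using the two-product formula:
R = 100 * c * (f - t) / (f * (c - t))
Numerator = 100 * 27.84 * (3.0 - 0.2)
= 100 * 27.84 * 2.8
= 7795.2
Denominator = 3.0 * (27.84 - 0.2)
= 3.0 * 27.64
= 82.92
R = 7795.2 / 82.92
= 94.0087%


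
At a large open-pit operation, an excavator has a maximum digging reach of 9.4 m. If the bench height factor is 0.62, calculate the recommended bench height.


Bench height = reach * factor
= 9.4 * 0.62
= 5.828 m

5.828 m


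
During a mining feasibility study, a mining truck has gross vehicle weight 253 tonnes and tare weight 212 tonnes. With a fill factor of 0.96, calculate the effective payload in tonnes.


Maximum payload = gross - tare
= 253 - 212 = 41 tonnes
Effective payload = max payload * fill factor
= 41 * 0.96
= 39.36 tonnes

39.36 tonnes


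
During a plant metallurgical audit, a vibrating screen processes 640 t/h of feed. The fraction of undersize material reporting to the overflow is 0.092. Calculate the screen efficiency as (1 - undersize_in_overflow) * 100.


90.8%

Screen efficiency = (1 - fraction of undersize in overflow) * 100
= (1 - 0.092) * 100
= 0.908 * 100
= 90.8%


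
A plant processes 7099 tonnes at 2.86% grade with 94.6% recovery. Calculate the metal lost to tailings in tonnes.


10.9637 tonnes

Total metal in feed:
= 7099 * 2.86 / 100 = 203.0314 tonnes
Metal recovered:
= 203.0314 * 94.6 / 100 = 192.0677044 tonnes
Metal lost to tailings:
= 203.0314 - 192.0677044
= 10.9637 tonnes


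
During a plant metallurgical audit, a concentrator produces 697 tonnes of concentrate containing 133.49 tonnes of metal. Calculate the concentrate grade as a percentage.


19.1521%

Grade = (metal in concentrate / concentrate mass) * 100
= (133.49 / 697) * 100
= 0.1915208034 * 100
= 19.1521%


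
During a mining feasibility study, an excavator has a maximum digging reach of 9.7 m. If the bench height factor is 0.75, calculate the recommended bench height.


Bench height = reach * factor
= 9.7 * 0.75
= 7.275 m

7.275 m


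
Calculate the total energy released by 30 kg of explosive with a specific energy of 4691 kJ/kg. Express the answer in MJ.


Energy = mass * specific_energy / 1000
= 30 * 4691 / 1000
= 140730 / 1000
= 140.73 MJ

140.73 MJ


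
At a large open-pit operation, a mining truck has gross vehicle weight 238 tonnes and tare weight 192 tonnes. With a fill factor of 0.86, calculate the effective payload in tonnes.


39.56 tonnes

Maximum payload = gross - tare
= 238 - 192 = 46 tonnes
Effective payload = max payload * fill factor
= 46 * 0.86
= 39.56 tonnes


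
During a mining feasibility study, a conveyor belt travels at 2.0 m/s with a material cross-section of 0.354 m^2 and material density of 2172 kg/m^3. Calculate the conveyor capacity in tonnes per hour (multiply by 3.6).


5535.9936 t/h

Volumetric flow = speed * area
= 2.0 * 0.354 = 0.708 m^3/s
Mass flow = volumetric * density
= 0.708 * 2172 = 1537.776 kg/s
Convert to t/h: multiply by 3.6
Capacity = 1537.776 * 3.6
= 5535.9936 t/h


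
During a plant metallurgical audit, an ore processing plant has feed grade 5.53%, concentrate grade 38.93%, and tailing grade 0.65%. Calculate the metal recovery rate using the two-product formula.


89.7444%

Using the two-product formula:
R = 100 * c * (f - t) / (f * (c - t))
Numerator = 100 * 38.93 * (5.53 - 0.65)
= 100 * 38.93 * 4.88
= 18997.84
Denominator = 5.53 * (38.93 - 0.65)
= 5.53 * 38.28
= 211.6884
R = 18997.84 / 211.6884
= 89.7444%


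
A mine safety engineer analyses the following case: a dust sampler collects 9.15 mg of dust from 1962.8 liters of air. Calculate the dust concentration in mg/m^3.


Convert liters to m^3: 1 m^3 = 1000 L
Concentration = mass / volume * 1000
= 9.15 / 1962.8 * 1000
= 0.004661707764 * 1000
= 4.6617 mg/m^3

4.6617 mg/m^3
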